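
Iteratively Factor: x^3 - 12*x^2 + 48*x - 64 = (x - 4)*(x^2 - 8*x + 16) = (x - 4)^2*(x - 4)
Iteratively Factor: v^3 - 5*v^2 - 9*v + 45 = (v + 3)*(v^2 - 8*v + 15) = (v - 3)*(v + 3)*(v - 5)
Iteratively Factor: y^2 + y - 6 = (y - 2)*(y + 3)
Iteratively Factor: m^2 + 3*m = (m)*(m + 3)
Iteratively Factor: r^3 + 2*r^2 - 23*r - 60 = (r + 4)*(r^2 - 2*r - 15) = (r + 3)*(r + 4)*(r - 5)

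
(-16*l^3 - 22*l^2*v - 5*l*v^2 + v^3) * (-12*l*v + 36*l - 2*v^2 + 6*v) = 192*l^4*v - 576*l^4 + 296*l^3*v^2 - 888*l^3*v + 104*l^2*v^3 - 312*l^2*v^2 - 2*l*v^4 + 6*l*v^3 - 2*v^5 + 6*v^4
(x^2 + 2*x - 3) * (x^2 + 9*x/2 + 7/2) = x^4 + 13*x^3/2 + 19*x^2/2 - 13*x/2 - 21/2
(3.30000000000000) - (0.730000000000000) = 2.57000000000000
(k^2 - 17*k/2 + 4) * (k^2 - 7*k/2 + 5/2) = k^4 - 12*k^3 + 145*k^2/4 - 141*k/4 + 10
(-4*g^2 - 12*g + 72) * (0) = 0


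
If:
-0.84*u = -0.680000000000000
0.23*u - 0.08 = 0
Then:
No Solution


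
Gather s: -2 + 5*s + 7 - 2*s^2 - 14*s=-2*s^2 - 9*s + 5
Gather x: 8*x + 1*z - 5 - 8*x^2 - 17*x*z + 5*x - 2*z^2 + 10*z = -8*x^2 + x*(13 - 17*z) - 2*z^2 + 11*z - 5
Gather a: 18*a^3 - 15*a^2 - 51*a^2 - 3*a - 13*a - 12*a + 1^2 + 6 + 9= 18*a^3 - 66*a^2 - 28*a + 16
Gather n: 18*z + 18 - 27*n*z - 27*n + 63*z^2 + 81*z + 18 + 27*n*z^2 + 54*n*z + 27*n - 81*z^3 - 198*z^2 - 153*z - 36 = n*(27*z^2 + 27*z) - 81*z^3 - 135*z^2 - 54*z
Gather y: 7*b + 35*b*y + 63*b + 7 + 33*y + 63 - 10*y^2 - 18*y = 70*b - 10*y^2 + y*(35*b + 15) + 70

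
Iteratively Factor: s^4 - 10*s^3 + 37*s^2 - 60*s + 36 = (s - 3)*(s^3 - 7*s^2 + 16*s - 12) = (s - 3)*(s - 2)*(s^2 - 5*s + 6) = (s - 3)^2*(s - 2)*(s - 2)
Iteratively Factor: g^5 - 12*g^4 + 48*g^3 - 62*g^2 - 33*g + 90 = (g - 3)*(g^4 - 9*g^3 + 21*g^2 + g - 30) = (g - 3)*(g + 1)*(g^3 - 10*g^2 + 31*g - 30) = (g - 3)*(g - 2)*(g + 1)*(g^2 - 8*g + 15) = (g - 5)*(g - 3)*(g - 2)*(g + 1)*(g - 3)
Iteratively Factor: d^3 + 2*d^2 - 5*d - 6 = (d + 1)*(d^2 + d - 6) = (d - 2)*(d + 1)*(d + 3)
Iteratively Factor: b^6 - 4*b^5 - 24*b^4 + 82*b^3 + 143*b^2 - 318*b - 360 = (b - 5)*(b^5 + b^4 - 19*b^3 - 13*b^2 + 78*b + 72) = (b - 5)*(b - 3)*(b^4 + 4*b^3 - 7*b^2 - 34*b - 24) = (b - 5)*(b - 3)*(b + 2)*(b^3 + 2*b^2 - 11*b - 12) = (b - 5)*(b - 3)*(b + 2)*(b + 4)*(b^2 - 2*b - 3) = (b - 5)*(b - 3)*(b + 1)*(b + 2)*(b + 4)*(b - 3)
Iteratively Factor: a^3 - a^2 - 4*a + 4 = (a - 1)*(a^2 - 4) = (a - 1)*(a + 2)*(a - 2)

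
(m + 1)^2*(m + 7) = m^3 + 9*m^2 + 15*m + 7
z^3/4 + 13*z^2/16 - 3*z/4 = z*(z/4 + 1)*(z - 3/4)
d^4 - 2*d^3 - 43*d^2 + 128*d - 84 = (d - 6)*(d - 2)*(d - 1)*(d + 7)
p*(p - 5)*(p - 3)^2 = p^4 - 11*p^3 + 39*p^2 - 45*p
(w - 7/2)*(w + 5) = w^2 + 3*w/2 - 35/2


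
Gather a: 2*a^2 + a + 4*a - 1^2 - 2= 2*a^2 + 5*a - 3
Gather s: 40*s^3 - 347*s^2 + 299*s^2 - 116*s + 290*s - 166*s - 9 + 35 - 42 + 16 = 40*s^3 - 48*s^2 + 8*s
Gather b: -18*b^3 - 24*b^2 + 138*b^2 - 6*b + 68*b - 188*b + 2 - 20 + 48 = -18*b^3 + 114*b^2 - 126*b + 30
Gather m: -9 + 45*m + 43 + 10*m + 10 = 55*m + 44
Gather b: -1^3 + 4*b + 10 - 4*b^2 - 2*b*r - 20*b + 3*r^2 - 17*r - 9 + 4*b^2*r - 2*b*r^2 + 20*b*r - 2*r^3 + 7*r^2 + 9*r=b^2*(4*r - 4) + b*(-2*r^2 + 18*r - 16) - 2*r^3 + 10*r^2 - 8*r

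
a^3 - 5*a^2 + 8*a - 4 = (a - 2)^2*(a - 1)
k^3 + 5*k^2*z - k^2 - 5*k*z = k*(k - 1)*(k + 5*z)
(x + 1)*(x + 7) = x^2 + 8*x + 7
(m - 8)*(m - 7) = m^2 - 15*m + 56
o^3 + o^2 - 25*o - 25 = (o - 5)*(o + 1)*(o + 5)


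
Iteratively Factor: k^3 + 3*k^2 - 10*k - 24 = (k + 4)*(k^2 - k - 6) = (k + 2)*(k + 4)*(k - 3)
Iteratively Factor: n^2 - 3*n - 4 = (n + 1)*(n - 4)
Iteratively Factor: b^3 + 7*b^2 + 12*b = (b + 3)*(b^2 + 4*b) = b*(b + 3)*(b + 4)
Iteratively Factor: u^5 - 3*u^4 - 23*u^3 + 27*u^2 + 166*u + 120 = (u + 3)*(u^4 - 6*u^3 - 5*u^2 + 42*u + 40) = (u + 2)*(u + 3)*(u^3 - 8*u^2 + 11*u + 20) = (u - 4)*(u + 2)*(u + 3)*(u^2 - 4*u - 5) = (u - 5)*(u - 4)*(u + 2)*(u + 3)*(u + 1)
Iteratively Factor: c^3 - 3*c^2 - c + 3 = (c + 1)*(c^2 - 4*c + 3) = (c - 1)*(c + 1)*(c - 3)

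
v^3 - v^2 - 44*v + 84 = (v - 6)*(v - 2)*(v + 7)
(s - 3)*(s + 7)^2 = s^3 + 11*s^2 + 7*s - 147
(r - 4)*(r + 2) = r^2 - 2*r - 8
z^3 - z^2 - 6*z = z*(z - 3)*(z + 2)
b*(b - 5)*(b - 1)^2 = b^4 - 7*b^3 + 11*b^2 - 5*b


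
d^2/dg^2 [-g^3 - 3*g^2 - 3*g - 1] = -6*g - 6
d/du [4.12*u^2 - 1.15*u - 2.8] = 8.24*u - 1.15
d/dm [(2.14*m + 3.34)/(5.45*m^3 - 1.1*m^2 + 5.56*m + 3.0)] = (-23.326*m^3 - 52.255*m^2 + 7.348*m - 12.1504)/(29.7025*m^6 - 11.99*m^5 + 61.814*m^4 + 20.468*m^3 + 24.3136*m^2 + 33.36*m + 9.0)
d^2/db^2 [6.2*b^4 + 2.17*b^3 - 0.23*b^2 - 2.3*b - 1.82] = 74.4*b^2 + 13.02*b - 0.46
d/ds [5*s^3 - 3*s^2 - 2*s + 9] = 15*s^2 - 6*s - 2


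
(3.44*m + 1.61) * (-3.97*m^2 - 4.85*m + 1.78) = -13.6568*m^3 - 23.0757*m^2 - 1.6853*m + 2.8658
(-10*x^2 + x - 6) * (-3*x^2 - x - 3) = 30*x^4 + 7*x^3 + 47*x^2 + 3*x + 18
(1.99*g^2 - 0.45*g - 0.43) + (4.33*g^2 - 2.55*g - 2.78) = 6.32*g^2 - 3.0*g - 3.21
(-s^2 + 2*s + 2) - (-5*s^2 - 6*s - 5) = 4*s^2 + 8*s + 7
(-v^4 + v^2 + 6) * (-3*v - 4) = 3*v^5 + 4*v^4 - 3*v^3 - 4*v^2 - 18*v - 24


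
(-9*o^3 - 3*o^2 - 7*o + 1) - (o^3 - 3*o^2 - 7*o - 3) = 4 - 10*o^3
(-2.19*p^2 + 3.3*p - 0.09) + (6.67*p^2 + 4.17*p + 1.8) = 4.48*p^2 + 7.47*p + 1.71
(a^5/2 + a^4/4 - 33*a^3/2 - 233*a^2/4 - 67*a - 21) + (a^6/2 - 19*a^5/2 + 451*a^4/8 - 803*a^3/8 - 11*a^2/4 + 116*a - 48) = a^6/2 - 9*a^5 + 453*a^4/8 - 935*a^3/8 - 61*a^2 + 49*a - 69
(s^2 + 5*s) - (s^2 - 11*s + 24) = 16*s - 24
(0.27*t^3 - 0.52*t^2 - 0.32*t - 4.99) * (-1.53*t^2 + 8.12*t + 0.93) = -0.4131*t^5 + 2.988*t^4 - 3.4817*t^3 + 4.5527*t^2 - 40.8164*t - 4.6407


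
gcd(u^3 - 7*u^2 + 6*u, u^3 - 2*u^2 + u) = u^2 - u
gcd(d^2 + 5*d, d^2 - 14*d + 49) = 1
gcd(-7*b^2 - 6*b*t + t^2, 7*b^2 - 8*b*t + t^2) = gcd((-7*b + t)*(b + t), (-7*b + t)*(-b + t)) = -7*b + t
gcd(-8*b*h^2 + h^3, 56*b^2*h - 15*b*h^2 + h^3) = 8*b*h - h^2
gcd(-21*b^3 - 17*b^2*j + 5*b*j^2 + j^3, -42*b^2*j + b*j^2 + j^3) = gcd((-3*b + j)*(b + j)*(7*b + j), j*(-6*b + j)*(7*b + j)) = 7*b + j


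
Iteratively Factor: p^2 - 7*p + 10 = (p - 5)*(p - 2)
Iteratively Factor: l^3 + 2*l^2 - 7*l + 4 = (l - 1)*(l^2 + 3*l - 4) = (l - 1)^2*(l + 4)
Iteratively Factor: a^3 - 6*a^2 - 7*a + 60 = (a + 3)*(a^2 - 9*a + 20) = (a - 5)*(a + 3)*(a - 4)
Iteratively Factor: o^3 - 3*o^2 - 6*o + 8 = (o - 1)*(o^2 - 2*o - 8) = (o - 1)*(o + 2)*(o - 4)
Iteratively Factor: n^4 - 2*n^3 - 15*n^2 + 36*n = (n - 3)*(n^3 + n^2 - 12*n) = (n - 3)^2*(n^2 + 4*n) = n*(n - 3)^2*(n + 4)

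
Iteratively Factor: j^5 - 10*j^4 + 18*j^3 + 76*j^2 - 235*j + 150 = (j + 3)*(j^4 - 13*j^3 + 57*j^2 - 95*j + 50) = (j - 2)*(j + 3)*(j^3 - 11*j^2 + 35*j - 25) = (j - 5)*(j - 2)*(j + 3)*(j^2 - 6*j + 5) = (j - 5)^2*(j - 2)*(j + 3)*(j - 1)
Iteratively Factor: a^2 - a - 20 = (a + 4)*(a - 5)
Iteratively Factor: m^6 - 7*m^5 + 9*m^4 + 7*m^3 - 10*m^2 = (m - 2)*(m^5 - 5*m^4 - m^3 + 5*m^2) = (m - 2)*(m + 1)*(m^4 - 6*m^3 + 5*m^2) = m*(m - 2)*(m + 1)*(m^3 - 6*m^2 + 5*m) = m*(m - 2)*(m - 1)*(m + 1)*(m^2 - 5*m) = m*(m - 5)*(m - 2)*(m - 1)*(m + 1)*(m)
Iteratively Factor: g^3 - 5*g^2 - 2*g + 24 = (g - 3)*(g^2 - 2*g - 8) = (g - 4)*(g - 3)*(g + 2)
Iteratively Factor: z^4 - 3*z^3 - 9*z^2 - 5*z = (z + 1)*(z^3 - 4*z^2 - 5*z) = (z - 5)*(z + 1)*(z^2 + z) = z*(z - 5)*(z + 1)*(z + 1)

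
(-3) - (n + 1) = -n - 4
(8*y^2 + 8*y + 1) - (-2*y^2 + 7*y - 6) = 10*y^2 + y + 7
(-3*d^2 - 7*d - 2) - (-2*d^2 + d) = -d^2 - 8*d - 2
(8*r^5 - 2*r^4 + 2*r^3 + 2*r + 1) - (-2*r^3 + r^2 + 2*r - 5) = 8*r^5 - 2*r^4 + 4*r^3 - r^2 + 6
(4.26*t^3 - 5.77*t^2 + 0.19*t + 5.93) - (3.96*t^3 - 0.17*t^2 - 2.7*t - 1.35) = 0.3*t^3 - 5.6*t^2 + 2.89*t + 7.28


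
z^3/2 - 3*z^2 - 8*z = z*(z/2 + 1)*(z - 8)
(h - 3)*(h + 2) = h^2 - h - 6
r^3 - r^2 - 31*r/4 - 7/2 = (r - 7/2)*(r + 1/2)*(r + 2)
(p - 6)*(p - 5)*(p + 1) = p^3 - 10*p^2 + 19*p + 30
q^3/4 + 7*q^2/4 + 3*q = q*(q/4 + 1)*(q + 3)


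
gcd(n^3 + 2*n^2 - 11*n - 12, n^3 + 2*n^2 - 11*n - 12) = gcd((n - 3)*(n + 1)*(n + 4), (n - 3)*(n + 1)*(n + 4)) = n^3 + 2*n^2 - 11*n - 12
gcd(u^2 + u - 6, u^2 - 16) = 1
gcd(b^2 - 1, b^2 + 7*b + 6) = b + 1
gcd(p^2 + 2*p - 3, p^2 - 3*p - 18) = p + 3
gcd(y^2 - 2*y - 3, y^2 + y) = y + 1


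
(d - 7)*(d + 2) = d^2 - 5*d - 14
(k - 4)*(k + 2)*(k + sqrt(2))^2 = k^4 - 2*k^3 + 2*sqrt(2)*k^3 - 6*k^2 - 4*sqrt(2)*k^2 - 16*sqrt(2)*k - 4*k - 16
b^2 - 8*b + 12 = (b - 6)*(b - 2)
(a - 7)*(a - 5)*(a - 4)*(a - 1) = a^4 - 17*a^3 + 99*a^2 - 223*a + 140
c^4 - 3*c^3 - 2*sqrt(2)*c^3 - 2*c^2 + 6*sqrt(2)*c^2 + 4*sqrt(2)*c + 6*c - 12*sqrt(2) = (c - 3)*(c - 2*sqrt(2))*(c - sqrt(2))*(c + sqrt(2))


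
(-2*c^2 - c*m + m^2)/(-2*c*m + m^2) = (c + m)/m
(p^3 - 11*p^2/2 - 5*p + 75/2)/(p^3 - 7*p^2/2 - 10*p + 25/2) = (p - 3)/(p - 1)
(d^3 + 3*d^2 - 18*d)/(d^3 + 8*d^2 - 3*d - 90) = d/(d + 5)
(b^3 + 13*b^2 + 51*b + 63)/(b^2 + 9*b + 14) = (b^2 + 6*b + 9)/(b + 2)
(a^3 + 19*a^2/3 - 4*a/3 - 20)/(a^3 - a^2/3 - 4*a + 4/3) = (3*a^2 + 13*a - 30)/(3*a^2 - 7*a + 2)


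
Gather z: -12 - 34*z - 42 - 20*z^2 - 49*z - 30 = -20*z^2 - 83*z - 84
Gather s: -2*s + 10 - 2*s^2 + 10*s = -2*s^2 + 8*s + 10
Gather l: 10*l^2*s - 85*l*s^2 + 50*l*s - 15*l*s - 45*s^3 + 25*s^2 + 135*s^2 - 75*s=10*l^2*s + l*(-85*s^2 + 35*s) - 45*s^3 + 160*s^2 - 75*s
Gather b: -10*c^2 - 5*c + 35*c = -10*c^2 + 30*c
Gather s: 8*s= 8*s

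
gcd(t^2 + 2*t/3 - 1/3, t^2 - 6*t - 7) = t + 1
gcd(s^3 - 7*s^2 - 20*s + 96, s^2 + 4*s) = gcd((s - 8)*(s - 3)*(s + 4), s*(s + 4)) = s + 4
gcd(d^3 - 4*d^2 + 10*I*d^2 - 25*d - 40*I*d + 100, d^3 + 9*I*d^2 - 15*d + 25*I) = d^2 + 10*I*d - 25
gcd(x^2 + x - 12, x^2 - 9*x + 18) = x - 3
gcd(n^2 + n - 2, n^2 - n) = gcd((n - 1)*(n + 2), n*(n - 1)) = n - 1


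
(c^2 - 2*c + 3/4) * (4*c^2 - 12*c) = 4*c^4 - 20*c^3 + 27*c^2 - 9*c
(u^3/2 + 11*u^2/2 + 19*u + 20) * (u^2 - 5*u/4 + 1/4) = u^5/2 + 39*u^4/8 + 49*u^3/4 - 19*u^2/8 - 81*u/4 + 5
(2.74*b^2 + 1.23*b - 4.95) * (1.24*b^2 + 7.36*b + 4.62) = 3.3976*b^4 + 21.6916*b^3 + 15.5736*b^2 - 30.7494*b - 22.869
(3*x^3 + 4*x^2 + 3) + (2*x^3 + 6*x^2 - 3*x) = 5*x^3 + 10*x^2 - 3*x + 3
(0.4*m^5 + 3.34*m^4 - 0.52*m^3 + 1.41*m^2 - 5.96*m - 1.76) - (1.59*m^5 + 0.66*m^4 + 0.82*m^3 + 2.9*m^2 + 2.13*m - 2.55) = -1.19*m^5 + 2.68*m^4 - 1.34*m^3 - 1.49*m^2 - 8.09*m + 0.79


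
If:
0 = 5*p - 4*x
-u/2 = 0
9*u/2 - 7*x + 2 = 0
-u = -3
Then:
No Solution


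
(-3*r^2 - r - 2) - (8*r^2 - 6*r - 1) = -11*r^2 + 5*r - 1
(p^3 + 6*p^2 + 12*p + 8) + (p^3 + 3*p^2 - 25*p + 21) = 2*p^3 + 9*p^2 - 13*p + 29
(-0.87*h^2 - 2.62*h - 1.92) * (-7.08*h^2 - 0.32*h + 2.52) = 6.1596*h^4 + 18.828*h^3 + 12.2396*h^2 - 5.988*h - 4.8384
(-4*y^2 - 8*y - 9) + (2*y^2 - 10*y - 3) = -2*y^2 - 18*y - 12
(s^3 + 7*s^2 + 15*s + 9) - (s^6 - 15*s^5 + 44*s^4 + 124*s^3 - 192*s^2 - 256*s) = -s^6 + 15*s^5 - 44*s^4 - 123*s^3 + 199*s^2 + 271*s + 9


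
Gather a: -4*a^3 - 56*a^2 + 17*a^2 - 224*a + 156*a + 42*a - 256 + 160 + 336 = -4*a^3 - 39*a^2 - 26*a + 240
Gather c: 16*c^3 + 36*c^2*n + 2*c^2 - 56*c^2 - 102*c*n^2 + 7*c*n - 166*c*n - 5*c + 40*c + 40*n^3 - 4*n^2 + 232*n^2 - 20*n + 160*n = 16*c^3 + c^2*(36*n - 54) + c*(-102*n^2 - 159*n + 35) + 40*n^3 + 228*n^2 + 140*n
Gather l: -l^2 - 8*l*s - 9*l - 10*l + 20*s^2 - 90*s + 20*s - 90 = -l^2 + l*(-8*s - 19) + 20*s^2 - 70*s - 90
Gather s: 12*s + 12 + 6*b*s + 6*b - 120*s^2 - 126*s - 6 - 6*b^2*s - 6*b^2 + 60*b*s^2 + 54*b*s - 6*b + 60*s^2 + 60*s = -6*b^2 + s^2*(60*b - 60) + s*(-6*b^2 + 60*b - 54) + 6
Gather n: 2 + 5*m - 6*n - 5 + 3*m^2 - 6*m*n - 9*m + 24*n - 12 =3*m^2 - 4*m + n*(18 - 6*m) - 15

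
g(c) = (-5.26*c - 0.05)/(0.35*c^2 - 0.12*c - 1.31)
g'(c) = (0.12 - 0.7*c)*(-5.26*c - 0.05)/(0.35*c^2 - 0.12*c - 1.31)^2 - 5.26/(0.35*c^2 - 0.12*c - 1.31) = (1.841*c^2 + 0.035*c + 6.8846)/(0.1225*c^4 - 0.084*c^3 - 0.9026*c^2 + 0.3144*c + 1.7161)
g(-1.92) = 47.71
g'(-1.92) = 306.61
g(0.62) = 2.65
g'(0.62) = 4.87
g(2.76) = -14.21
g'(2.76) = 19.99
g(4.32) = -4.84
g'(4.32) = 1.87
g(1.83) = 27.07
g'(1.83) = 102.62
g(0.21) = 0.87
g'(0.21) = 4.00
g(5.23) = -3.61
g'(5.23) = 0.98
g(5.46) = -3.40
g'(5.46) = 0.86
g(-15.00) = 1.00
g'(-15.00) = 0.07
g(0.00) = 0.04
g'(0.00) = 4.01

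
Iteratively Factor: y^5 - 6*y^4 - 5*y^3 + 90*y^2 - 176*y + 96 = (y + 4)*(y^4 - 10*y^3 + 35*y^2 - 50*y + 24) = (y - 3)*(y + 4)*(y^3 - 7*y^2 + 14*y - 8) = (y - 3)*(y - 2)*(y + 4)*(y^2 - 5*y + 4) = (y - 3)*(y - 2)*(y - 1)*(y + 4)*(y - 4)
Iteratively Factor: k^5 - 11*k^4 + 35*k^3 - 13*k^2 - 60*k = (k - 3)*(k^4 - 8*k^3 + 11*k^2 + 20*k) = (k - 4)*(k - 3)*(k^3 - 4*k^2 - 5*k) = k*(k - 4)*(k - 3)*(k^2 - 4*k - 5) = k*(k - 5)*(k - 4)*(k - 3)*(k + 1)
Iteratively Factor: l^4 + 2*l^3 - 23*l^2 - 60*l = (l)*(l^3 + 2*l^2 - 23*l - 60) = l*(l + 4)*(l^2 - 2*l - 15) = l*(l - 5)*(l + 4)*(l + 3)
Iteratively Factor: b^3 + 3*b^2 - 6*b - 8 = (b - 2)*(b^2 + 5*b + 4) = (b - 2)*(b + 1)*(b + 4)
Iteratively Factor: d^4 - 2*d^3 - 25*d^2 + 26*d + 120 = (d + 2)*(d^3 - 4*d^2 - 17*d + 60) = (d - 5)*(d + 2)*(d^2 + d - 12) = (d - 5)*(d + 2)*(d + 4)*(d - 3)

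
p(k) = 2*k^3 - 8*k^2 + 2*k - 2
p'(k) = 6*k^2 - 16*k + 2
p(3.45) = -8.19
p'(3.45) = 18.22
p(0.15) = -1.87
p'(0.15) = -0.26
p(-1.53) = -30.95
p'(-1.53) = 40.53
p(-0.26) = -3.10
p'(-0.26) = 6.57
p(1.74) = -12.20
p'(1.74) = -7.67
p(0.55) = -2.99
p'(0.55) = -4.98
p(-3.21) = -157.01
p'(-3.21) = 115.18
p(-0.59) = -6.38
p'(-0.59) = 13.53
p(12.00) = 2326.00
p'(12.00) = 674.00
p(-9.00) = -2126.00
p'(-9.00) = 632.00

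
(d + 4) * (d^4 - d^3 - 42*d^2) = d^5 + 3*d^4 - 46*d^3 - 168*d^2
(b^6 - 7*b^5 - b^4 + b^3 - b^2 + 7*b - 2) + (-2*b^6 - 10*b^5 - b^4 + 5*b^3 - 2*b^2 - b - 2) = -b^6 - 17*b^5 - 2*b^4 + 6*b^3 - 3*b^2 + 6*b - 4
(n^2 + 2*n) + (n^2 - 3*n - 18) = 2*n^2 - n - 18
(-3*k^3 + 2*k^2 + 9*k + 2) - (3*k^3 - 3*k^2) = -6*k^3 + 5*k^2 + 9*k + 2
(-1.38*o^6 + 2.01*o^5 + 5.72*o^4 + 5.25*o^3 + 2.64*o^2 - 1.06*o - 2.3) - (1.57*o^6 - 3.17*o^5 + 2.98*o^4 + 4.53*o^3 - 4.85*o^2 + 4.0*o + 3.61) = -2.95*o^6 + 5.18*o^5 + 2.74*o^4 + 0.72*o^3 + 7.49*o^2 - 5.06*o - 5.91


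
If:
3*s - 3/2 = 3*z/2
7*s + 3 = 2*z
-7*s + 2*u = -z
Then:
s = -5/3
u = -11/3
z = -13/3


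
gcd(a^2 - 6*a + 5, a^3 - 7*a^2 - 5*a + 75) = a - 5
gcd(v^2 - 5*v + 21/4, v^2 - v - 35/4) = v - 7/2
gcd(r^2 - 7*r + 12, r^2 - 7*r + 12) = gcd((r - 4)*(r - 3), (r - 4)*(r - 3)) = r^2 - 7*r + 12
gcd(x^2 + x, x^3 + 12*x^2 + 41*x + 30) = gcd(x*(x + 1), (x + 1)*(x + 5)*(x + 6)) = x + 1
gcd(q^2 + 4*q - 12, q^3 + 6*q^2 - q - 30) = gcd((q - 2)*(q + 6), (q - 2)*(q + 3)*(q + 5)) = q - 2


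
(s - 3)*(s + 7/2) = s^2 + s/2 - 21/2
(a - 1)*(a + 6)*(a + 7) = a^3 + 12*a^2 + 29*a - 42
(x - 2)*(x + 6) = x^2 + 4*x - 12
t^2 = t^2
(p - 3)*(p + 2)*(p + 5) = p^3 + 4*p^2 - 11*p - 30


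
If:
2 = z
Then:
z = 2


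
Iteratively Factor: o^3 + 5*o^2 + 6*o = (o)*(o^2 + 5*o + 6) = o*(o + 3)*(o + 2)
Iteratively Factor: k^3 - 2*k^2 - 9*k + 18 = (k - 3)*(k^2 + k - 6) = (k - 3)*(k + 3)*(k - 2)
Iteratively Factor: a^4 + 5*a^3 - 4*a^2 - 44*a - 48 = (a + 4)*(a^3 + a^2 - 8*a - 12) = (a + 2)*(a + 4)*(a^2 - a - 6) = (a - 3)*(a + 2)*(a + 4)*(a + 2)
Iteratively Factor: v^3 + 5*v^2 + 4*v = (v)*(v^2 + 5*v + 4) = v*(v + 4)*(v + 1)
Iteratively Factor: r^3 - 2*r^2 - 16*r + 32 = (r - 4)*(r^2 + 2*r - 8) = (r - 4)*(r - 2)*(r + 4)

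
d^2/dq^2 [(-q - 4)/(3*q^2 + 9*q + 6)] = 2*(-(q + 4)*(2*q + 3)^2 + (3*q + 7)*(q^2 + 3*q + 2))/(3*(q^2 + 3*q + 2)^3)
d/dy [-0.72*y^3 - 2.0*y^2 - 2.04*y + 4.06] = -2.16*y^2 - 4.0*y - 2.04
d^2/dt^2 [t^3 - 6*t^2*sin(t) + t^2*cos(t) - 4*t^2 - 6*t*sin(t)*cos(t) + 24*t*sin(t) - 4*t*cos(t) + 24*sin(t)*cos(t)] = 6*t^2*sin(t) - t^2*cos(t) - 28*t*sin(t) + 12*t*sin(2*t) - 20*t*cos(t) + 6*t - 4*sin(t) - 48*sin(2*t) + 50*cos(t) - 12*cos(2*t) - 8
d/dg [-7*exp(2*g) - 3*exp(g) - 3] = (-14*exp(g) - 3)*exp(g)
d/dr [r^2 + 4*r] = 2*r + 4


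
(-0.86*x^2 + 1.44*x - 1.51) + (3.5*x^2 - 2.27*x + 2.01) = 2.64*x^2 - 0.83*x + 0.5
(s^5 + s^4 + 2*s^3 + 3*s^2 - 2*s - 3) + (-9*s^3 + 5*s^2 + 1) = s^5 + s^4 - 7*s^3 + 8*s^2 - 2*s - 2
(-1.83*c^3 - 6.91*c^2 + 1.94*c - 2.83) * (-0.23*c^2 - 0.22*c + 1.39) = 0.4209*c^5 + 1.9919*c^4 - 1.4697*c^3 - 9.3808*c^2 + 3.3192*c - 3.9337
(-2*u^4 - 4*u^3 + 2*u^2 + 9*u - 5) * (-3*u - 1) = 6*u^5 + 14*u^4 - 2*u^3 - 29*u^2 + 6*u + 5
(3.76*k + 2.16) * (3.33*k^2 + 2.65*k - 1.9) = 12.5208*k^3 + 17.1568*k^2 - 1.42*k - 4.104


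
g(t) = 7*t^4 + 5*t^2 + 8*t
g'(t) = 28*t^3 + 10*t + 8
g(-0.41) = -2.24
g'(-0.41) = 1.97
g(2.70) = 430.06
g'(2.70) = 586.12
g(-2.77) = 428.32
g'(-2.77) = -614.81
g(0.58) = 7.11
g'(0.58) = 19.26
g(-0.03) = -0.24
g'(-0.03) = 7.70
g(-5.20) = 5211.73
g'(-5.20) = -3981.02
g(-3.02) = 603.71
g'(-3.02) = -793.42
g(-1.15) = 9.66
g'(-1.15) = -46.08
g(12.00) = 145968.00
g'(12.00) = 48512.00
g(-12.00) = 145776.00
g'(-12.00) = -48496.00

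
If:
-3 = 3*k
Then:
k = -1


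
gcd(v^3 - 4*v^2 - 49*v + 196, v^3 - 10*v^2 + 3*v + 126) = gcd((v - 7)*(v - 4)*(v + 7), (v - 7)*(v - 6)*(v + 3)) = v - 7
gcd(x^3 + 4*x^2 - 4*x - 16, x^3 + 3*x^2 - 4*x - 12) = x^2 - 4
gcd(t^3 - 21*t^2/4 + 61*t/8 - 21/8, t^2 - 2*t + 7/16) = t - 7/4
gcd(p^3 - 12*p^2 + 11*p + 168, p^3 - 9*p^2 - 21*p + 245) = p - 7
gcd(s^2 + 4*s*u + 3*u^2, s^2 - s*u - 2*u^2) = s + u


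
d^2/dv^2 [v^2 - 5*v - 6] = 2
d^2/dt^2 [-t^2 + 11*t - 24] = -2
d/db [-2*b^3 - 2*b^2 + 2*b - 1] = -6*b^2 - 4*b + 2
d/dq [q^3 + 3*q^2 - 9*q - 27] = 3*q^2 + 6*q - 9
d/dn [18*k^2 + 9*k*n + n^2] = 9*k + 2*n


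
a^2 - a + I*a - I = (a - 1)*(a + I)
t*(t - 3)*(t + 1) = t^3 - 2*t^2 - 3*t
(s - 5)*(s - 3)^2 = s^3 - 11*s^2 + 39*s - 45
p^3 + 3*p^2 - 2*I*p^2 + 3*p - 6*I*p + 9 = (p + 3)*(p - 3*I)*(p + I)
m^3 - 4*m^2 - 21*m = m*(m - 7)*(m + 3)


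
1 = 1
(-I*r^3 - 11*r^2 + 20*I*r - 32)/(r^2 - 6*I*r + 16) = (-I*r^2 - 3*r - 4*I)/(r + 2*I)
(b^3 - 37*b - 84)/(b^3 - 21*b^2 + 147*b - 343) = (b^2 + 7*b + 12)/(b^2 - 14*b + 49)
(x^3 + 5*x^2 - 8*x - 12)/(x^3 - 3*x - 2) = (x + 6)/(x + 1)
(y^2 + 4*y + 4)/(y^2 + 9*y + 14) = (y + 2)/(y + 7)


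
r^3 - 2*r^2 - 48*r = r*(r - 8)*(r + 6)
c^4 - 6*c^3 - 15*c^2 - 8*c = c*(c - 8)*(c + 1)^2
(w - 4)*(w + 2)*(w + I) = w^3 - 2*w^2 + I*w^2 - 8*w - 2*I*w - 8*I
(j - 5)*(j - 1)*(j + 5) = j^3 - j^2 - 25*j + 25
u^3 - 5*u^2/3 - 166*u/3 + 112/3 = (u - 8)*(u - 2/3)*(u + 7)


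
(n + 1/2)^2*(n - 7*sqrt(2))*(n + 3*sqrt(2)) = n^4 - 4*sqrt(2)*n^3 + n^3 - 167*n^2/4 - 4*sqrt(2)*n^2 - 42*n - sqrt(2)*n - 21/2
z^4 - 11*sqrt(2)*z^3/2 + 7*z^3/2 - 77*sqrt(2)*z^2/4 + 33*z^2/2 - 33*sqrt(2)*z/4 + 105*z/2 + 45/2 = (z + 1/2)*(z + 3)*(z - 3*sqrt(2))*(z - 5*sqrt(2)/2)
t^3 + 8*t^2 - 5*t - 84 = (t - 3)*(t + 4)*(t + 7)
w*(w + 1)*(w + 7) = w^3 + 8*w^2 + 7*w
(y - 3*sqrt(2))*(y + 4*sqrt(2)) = y^2 + sqrt(2)*y - 24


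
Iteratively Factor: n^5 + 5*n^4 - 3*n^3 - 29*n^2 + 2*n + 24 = (n - 1)*(n^4 + 6*n^3 + 3*n^2 - 26*n - 24) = (n - 1)*(n + 4)*(n^3 + 2*n^2 - 5*n - 6) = (n - 2)*(n - 1)*(n + 4)*(n^2 + 4*n + 3) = (n - 2)*(n - 1)*(n + 3)*(n + 4)*(n + 1)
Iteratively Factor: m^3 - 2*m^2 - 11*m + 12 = (m - 1)*(m^2 - m - 12) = (m - 4)*(m - 1)*(m + 3)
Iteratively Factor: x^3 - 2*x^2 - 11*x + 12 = (x - 4)*(x^2 + 2*x - 3) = (x - 4)*(x + 3)*(x - 1)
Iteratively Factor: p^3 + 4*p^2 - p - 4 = (p + 1)*(p^2 + 3*p - 4) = (p + 1)*(p + 4)*(p - 1)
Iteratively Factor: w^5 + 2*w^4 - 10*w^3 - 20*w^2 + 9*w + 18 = (w - 3)*(w^4 + 5*w^3 + 5*w^2 - 5*w - 6) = (w - 3)*(w + 1)*(w^3 + 4*w^2 + w - 6) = (w - 3)*(w - 1)*(w + 1)*(w^2 + 5*w + 6) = (w - 3)*(w - 1)*(w + 1)*(w + 2)*(w + 3)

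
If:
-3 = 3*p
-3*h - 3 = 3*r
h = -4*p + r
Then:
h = 3/2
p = -1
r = -5/2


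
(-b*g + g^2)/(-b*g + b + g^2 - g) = g/(g - 1)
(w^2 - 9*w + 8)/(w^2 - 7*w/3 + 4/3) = 3*(w - 8)/(3*w - 4)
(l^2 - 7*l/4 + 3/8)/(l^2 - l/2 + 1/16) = 2*(2*l - 3)/(4*l - 1)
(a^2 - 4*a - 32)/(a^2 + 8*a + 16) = (a - 8)/(a + 4)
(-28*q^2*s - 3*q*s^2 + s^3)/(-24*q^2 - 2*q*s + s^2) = s*(7*q - s)/(6*q - s)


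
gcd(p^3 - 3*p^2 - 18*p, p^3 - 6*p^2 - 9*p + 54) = p^2 - 3*p - 18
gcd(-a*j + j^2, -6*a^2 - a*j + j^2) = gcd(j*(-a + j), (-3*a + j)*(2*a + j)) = 1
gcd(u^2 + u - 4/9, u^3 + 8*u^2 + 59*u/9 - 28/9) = u^2 + u - 4/9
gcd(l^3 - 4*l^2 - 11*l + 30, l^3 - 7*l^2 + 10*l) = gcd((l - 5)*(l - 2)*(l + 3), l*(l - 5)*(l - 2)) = l^2 - 7*l + 10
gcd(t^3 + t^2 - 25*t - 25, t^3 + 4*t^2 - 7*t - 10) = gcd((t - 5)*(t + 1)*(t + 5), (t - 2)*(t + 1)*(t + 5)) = t^2 + 6*t + 5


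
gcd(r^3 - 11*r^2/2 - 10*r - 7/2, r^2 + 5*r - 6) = 1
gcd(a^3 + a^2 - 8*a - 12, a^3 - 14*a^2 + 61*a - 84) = a - 3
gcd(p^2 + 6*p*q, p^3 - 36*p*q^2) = p^2 + 6*p*q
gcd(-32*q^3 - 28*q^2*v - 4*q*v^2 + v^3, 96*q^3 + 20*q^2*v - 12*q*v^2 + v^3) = 16*q^2 + 6*q*v - v^2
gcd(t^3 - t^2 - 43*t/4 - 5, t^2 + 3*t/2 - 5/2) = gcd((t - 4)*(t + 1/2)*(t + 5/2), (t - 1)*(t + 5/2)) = t + 5/2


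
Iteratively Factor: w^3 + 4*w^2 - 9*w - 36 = (w + 3)*(w^2 + w - 12) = (w - 3)*(w + 3)*(w + 4)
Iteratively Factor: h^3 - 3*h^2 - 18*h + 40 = (h - 5)*(h^2 + 2*h - 8) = (h - 5)*(h + 4)*(h - 2)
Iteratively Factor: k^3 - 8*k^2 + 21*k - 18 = (k - 3)*(k^2 - 5*k + 6) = (k - 3)*(k - 2)*(k - 3)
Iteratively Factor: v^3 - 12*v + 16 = (v - 2)*(v^2 + 2*v - 8) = (v - 2)*(v + 4)*(v - 2)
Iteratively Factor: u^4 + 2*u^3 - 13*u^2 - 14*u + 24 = (u + 2)*(u^3 - 13*u + 12) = (u - 3)*(u + 2)*(u^2 + 3*u - 4) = (u - 3)*(u - 1)*(u + 2)*(u + 4)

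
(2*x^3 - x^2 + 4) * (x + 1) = 2*x^4 + x^3 - x^2 + 4*x + 4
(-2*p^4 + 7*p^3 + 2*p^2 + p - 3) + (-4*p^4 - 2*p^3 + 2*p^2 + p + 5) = -6*p^4 + 5*p^3 + 4*p^2 + 2*p + 2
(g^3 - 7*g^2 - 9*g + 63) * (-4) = -4*g^3 + 28*g^2 + 36*g - 252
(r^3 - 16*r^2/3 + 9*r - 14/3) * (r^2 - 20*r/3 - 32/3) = r^5 - 12*r^4 + 305*r^3/9 - 70*r^2/9 - 584*r/9 + 448/9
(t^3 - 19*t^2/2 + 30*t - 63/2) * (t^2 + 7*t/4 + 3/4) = t^5 - 31*t^4/4 + 113*t^3/8 + 111*t^2/8 - 261*t/8 - 189/8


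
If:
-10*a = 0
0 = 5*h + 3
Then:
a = 0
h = -3/5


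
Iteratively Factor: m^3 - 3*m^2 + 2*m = (m - 1)*(m^2 - 2*m) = m*(m - 1)*(m - 2)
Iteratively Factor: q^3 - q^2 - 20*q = (q)*(q^2 - q - 20) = q*(q + 4)*(q - 5)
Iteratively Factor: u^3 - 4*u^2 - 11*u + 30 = (u - 2)*(u^2 - 2*u - 15) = (u - 2)*(u + 3)*(u - 5)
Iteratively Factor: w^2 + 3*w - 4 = (w - 1)*(w + 4)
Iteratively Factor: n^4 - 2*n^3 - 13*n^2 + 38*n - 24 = (n + 4)*(n^3 - 6*n^2 + 11*n - 6) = (n - 3)*(n + 4)*(n^2 - 3*n + 2) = (n - 3)*(n - 1)*(n + 4)*(n - 2)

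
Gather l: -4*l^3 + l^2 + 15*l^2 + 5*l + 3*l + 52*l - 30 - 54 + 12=-4*l^3 + 16*l^2 + 60*l - 72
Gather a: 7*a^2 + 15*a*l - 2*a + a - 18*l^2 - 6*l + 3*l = 7*a^2 + a*(15*l - 1) - 18*l^2 - 3*l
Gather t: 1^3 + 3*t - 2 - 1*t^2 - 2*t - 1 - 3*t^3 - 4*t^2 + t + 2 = -3*t^3 - 5*t^2 + 2*t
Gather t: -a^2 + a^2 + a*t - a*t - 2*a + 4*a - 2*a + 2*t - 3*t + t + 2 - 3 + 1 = 0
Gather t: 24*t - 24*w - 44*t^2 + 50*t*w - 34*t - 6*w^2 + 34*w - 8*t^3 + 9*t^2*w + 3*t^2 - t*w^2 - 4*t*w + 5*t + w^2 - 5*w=-8*t^3 + t^2*(9*w - 41) + t*(-w^2 + 46*w - 5) - 5*w^2 + 5*w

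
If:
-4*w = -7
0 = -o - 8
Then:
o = -8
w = 7/4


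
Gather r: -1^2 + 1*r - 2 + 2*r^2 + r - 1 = 2*r^2 + 2*r - 4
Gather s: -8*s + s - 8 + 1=-7*s - 7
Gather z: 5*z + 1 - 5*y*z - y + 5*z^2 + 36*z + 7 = -y + 5*z^2 + z*(41 - 5*y) + 8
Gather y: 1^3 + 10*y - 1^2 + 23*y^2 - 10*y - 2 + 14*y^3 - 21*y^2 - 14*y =14*y^3 + 2*y^2 - 14*y - 2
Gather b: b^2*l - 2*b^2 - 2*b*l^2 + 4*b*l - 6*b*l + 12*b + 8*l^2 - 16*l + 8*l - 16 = b^2*(l - 2) + b*(-2*l^2 - 2*l + 12) + 8*l^2 - 8*l - 16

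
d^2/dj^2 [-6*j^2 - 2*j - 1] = -12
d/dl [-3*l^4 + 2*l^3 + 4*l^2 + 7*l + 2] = -12*l^3 + 6*l^2 + 8*l + 7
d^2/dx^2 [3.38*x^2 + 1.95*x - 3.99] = 6.76000000000000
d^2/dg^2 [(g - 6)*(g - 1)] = 2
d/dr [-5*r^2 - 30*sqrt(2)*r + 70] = -10*r - 30*sqrt(2)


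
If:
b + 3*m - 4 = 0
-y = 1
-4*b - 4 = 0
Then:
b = -1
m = 5/3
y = -1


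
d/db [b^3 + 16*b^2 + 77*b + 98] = 3*b^2 + 32*b + 77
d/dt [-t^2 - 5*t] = -2*t - 5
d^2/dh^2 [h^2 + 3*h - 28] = 2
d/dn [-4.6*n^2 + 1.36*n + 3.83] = 1.36 - 9.2*n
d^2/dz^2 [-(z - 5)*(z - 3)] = -2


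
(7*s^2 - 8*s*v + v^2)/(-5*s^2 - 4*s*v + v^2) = (-7*s^2 + 8*s*v - v^2)/(5*s^2 + 4*s*v - v^2)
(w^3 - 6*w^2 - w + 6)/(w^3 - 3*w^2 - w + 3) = (w - 6)/(w - 3)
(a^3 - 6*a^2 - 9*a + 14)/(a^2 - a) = a - 5 - 14/a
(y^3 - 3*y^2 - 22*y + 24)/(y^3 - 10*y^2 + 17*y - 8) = (y^2 - 2*y - 24)/(y^2 - 9*y + 8)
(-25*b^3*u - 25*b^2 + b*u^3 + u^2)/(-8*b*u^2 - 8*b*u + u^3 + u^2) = (25*b^3*u + 25*b^2 - b*u^3 - u^2)/(u*(8*b*u + 8*b - u^2 - u))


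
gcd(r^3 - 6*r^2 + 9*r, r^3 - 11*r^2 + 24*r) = r^2 - 3*r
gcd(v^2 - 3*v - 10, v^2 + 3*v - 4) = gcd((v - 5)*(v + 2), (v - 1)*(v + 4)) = 1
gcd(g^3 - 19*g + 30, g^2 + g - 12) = g - 3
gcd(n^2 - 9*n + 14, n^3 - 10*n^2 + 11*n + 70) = n - 7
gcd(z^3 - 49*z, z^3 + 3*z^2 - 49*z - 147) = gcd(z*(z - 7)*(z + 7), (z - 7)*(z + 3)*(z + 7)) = z^2 - 49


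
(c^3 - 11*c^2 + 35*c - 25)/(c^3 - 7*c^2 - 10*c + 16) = (c^2 - 10*c + 25)/(c^2 - 6*c - 16)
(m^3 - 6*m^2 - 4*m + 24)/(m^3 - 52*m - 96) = (m^2 - 8*m + 12)/(m^2 - 2*m - 48)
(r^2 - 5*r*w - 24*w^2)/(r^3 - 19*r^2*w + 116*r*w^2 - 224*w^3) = (r + 3*w)/(r^2 - 11*r*w + 28*w^2)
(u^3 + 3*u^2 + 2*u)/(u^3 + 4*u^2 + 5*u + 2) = u/(u + 1)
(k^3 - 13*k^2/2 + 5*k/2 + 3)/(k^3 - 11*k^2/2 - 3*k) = (k - 1)/k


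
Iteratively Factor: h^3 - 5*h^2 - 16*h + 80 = (h - 5)*(h^2 - 16) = (h - 5)*(h - 4)*(h + 4)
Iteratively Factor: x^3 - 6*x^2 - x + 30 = (x - 3)*(x^2 - 3*x - 10) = (x - 5)*(x - 3)*(x + 2)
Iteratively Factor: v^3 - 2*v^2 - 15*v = (v + 3)*(v^2 - 5*v) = v*(v + 3)*(v - 5)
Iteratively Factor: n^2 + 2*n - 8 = (n + 4)*(n - 2)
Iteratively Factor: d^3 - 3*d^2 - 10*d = (d + 2)*(d^2 - 5*d) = d*(d + 2)*(d - 5)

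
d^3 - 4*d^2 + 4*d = d*(d - 2)^2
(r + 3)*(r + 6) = r^2 + 9*r + 18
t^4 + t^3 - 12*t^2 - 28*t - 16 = (t - 4)*(t + 1)*(t + 2)^2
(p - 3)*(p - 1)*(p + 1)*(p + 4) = p^4 + p^3 - 13*p^2 - p + 12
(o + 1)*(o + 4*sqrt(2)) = o^2 + o + 4*sqrt(2)*o + 4*sqrt(2)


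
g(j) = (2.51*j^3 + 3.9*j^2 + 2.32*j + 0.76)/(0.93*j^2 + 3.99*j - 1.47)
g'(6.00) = 2.35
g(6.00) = 12.46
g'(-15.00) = 2.34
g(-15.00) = -51.56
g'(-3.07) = -12.92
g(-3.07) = 8.52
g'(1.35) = 1.19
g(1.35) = 3.06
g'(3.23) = 2.03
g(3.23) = 6.32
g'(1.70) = 1.50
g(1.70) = 3.54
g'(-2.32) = -4.48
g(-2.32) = 2.62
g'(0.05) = -4.40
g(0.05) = -0.70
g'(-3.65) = -36.76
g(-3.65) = 21.35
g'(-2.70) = -7.53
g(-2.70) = 4.85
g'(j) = (-1.86*j - 3.99)*(2.51*j^3 + 3.9*j^2 + 2.32*j + 0.76)/(0.93*j^2 + 3.99*j - 1.47)^2 + (7.53*j^2 + 7.8*j + 2.32)/(0.93*j^2 + 3.99*j - 1.47) = (2.3343*j^4 + 20.0298*j^3 + 2.3343*j^2 - 12.8796*j - 6.4428)/(0.8649*j^4 + 7.4214*j^3 + 13.1859*j^2 - 11.7306*j + 2.1609)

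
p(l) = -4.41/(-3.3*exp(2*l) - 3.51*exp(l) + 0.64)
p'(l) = -4.41*(6.6*exp(2*l) + 3.51*exp(l))/(-3.3*exp(2*l) - 3.51*exp(l) + 0.64)^2 = (-29.106*exp(l) - 15.4791)*exp(l)/(3.3*exp(2*l) + 3.51*exp(l) - 0.64)^2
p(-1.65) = 28.30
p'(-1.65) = -166.67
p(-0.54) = 1.75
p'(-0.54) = -2.96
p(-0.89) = 3.25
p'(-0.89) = -6.11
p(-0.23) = 1.04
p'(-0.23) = -1.71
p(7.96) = 0.00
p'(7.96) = -0.00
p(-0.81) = 2.80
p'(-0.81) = -5.10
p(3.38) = 0.00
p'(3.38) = -0.00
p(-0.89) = 3.25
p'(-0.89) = -6.11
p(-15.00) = -6.89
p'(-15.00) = 0.00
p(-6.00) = -6.99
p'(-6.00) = -0.10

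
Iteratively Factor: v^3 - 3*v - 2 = (v + 1)*(v^2 - v - 2) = (v - 2)*(v + 1)*(v + 1)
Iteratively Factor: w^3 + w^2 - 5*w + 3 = (w - 1)*(w^2 + 2*w - 3) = (w - 1)*(w + 3)*(w - 1)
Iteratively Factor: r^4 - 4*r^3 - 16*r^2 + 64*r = (r - 4)*(r^3 - 16*r) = r*(r - 4)*(r^2 - 16) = r*(r - 4)*(r + 4)*(r - 4)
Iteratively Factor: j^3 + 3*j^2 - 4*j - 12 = (j + 2)*(j^2 + j - 6) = (j - 2)*(j + 2)*(j + 3)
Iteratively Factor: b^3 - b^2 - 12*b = (b)*(b^2 - b - 12) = b*(b - 4)*(b + 3)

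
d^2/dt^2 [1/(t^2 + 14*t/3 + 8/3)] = 6*(-9*t^2 - 42*t + 4*(3*t + 7)^2 - 24)/(3*t^2 + 14*t + 8)^3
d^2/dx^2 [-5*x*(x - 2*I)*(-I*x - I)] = 30*I*x + 20 + 10*I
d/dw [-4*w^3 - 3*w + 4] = -12*w^2 - 3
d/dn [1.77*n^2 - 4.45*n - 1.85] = 3.54*n - 4.45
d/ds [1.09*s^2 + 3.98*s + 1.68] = 2.18*s + 3.98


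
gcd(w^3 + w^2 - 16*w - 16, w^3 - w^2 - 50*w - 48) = w + 1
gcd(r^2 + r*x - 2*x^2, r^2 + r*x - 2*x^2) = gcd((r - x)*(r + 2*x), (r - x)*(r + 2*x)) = -r^2 - r*x + 2*x^2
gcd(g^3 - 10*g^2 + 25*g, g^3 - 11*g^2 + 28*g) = g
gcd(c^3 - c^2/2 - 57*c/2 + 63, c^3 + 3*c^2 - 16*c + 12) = c + 6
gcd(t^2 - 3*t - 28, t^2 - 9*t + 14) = t - 7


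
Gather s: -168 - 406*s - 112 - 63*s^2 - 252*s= -63*s^2 - 658*s - 280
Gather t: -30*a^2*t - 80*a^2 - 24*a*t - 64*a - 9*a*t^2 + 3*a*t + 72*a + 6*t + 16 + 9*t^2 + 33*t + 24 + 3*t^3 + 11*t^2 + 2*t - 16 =-80*a^2 + 8*a + 3*t^3 + t^2*(20 - 9*a) + t*(-30*a^2 - 21*a + 41) + 24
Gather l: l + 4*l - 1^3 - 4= 5*l - 5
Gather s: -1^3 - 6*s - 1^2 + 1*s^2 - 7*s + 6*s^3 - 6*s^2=6*s^3 - 5*s^2 - 13*s - 2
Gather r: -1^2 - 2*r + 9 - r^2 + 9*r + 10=-r^2 + 7*r + 18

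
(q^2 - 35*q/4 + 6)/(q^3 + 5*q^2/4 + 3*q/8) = 2*(4*q^2 - 35*q + 24)/(q*(8*q^2 + 10*q + 3))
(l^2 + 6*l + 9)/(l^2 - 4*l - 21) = (l + 3)/(l - 7)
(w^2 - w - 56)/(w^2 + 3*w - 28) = (w - 8)/(w - 4)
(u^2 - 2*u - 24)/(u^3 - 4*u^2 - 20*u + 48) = 1/(u - 2)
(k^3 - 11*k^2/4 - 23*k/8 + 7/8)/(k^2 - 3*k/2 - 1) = (-8*k^3 + 22*k^2 + 23*k - 7)/(4*(-2*k^2 + 3*k + 2))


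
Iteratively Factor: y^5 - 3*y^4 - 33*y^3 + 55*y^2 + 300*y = (y + 4)*(y^4 - 7*y^3 - 5*y^2 + 75*y) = (y - 5)*(y + 4)*(y^3 - 2*y^2 - 15*y) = y*(y - 5)*(y + 4)*(y^2 - 2*y - 15) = y*(y - 5)*(y + 3)*(y + 4)*(y - 5)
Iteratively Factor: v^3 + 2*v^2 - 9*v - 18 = (v - 3)*(v^2 + 5*v + 6) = (v - 3)*(v + 2)*(v + 3)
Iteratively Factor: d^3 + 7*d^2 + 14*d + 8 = (d + 4)*(d^2 + 3*d + 2) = (d + 2)*(d + 4)*(d + 1)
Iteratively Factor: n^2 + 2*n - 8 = (n + 4)*(n - 2)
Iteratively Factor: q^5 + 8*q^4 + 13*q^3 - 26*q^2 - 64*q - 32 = (q + 1)*(q^4 + 7*q^3 + 6*q^2 - 32*q - 32) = (q + 1)*(q + 4)*(q^3 + 3*q^2 - 6*q - 8) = (q - 2)*(q + 1)*(q + 4)*(q^2 + 5*q + 4) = (q - 2)*(q + 1)*(q + 4)^2*(q + 1)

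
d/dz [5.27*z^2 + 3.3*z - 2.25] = 10.54*z + 3.3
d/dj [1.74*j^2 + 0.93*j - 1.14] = 3.48*j + 0.93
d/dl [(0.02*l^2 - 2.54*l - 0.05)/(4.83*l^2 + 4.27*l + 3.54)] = (12.3536*l^2 + 0.624600000000001*l - 8.7781)/(23.3289*l^4 + 41.2482*l^3 + 52.4293*l^2 + 30.2316*l + 12.5316)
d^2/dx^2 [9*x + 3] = 0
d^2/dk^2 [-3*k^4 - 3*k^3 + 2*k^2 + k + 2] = -36*k^2 - 18*k + 4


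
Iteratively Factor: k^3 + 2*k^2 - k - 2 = (k - 1)*(k^2 + 3*k + 2) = (k - 1)*(k + 2)*(k + 1)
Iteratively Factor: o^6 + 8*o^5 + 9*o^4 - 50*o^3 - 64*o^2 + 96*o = (o - 2)*(o^5 + 10*o^4 + 29*o^3 + 8*o^2 - 48*o) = (o - 2)*(o + 4)*(o^4 + 6*o^3 + 5*o^2 - 12*o) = (o - 2)*(o + 4)^2*(o^3 + 2*o^2 - 3*o) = (o - 2)*(o - 1)*(o + 4)^2*(o^2 + 3*o) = (o - 2)*(o - 1)*(o + 3)*(o + 4)^2*(o)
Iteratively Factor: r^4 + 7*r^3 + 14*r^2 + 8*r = (r + 1)*(r^3 + 6*r^2 + 8*r) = r*(r + 1)*(r^2 + 6*r + 8) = r*(r + 1)*(r + 2)*(r + 4)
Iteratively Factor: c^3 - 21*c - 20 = (c - 5)*(c^2 + 5*c + 4) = (c - 5)*(c + 1)*(c + 4)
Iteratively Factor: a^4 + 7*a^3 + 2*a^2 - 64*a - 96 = (a + 2)*(a^3 + 5*a^2 - 8*a - 48) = (a + 2)*(a + 4)*(a^2 + a - 12) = (a + 2)*(a + 4)^2*(a - 3)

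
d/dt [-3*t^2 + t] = 1 - 6*t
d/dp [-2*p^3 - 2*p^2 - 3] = 2*p*(-3*p - 2)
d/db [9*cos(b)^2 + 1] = -9*sin(2*b)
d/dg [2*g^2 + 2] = 4*g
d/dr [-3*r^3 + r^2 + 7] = r*(2 - 9*r)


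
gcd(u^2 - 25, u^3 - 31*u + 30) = u - 5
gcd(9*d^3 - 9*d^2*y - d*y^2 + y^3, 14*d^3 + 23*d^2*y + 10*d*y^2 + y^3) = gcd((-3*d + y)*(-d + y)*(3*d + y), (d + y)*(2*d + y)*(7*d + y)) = 1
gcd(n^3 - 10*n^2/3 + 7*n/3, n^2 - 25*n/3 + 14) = n - 7/3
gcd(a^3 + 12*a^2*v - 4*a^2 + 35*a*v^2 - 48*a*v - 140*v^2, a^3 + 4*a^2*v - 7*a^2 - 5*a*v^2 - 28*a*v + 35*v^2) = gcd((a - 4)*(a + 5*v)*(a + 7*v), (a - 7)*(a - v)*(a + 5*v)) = a + 5*v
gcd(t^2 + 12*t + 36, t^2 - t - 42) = t + 6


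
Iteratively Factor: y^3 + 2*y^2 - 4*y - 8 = (y + 2)*(y^2 - 4) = (y + 2)^2*(y - 2)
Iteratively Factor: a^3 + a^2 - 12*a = (a)*(a^2 + a - 12) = a*(a - 3)*(a + 4)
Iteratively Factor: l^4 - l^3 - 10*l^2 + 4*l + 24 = (l - 3)*(l^3 + 2*l^2 - 4*l - 8) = (l - 3)*(l + 2)*(l^2 - 4) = (l - 3)*(l - 2)*(l + 2)*(l + 2)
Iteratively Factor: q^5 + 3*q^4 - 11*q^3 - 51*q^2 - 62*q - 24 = (q + 1)*(q^4 + 2*q^3 - 13*q^2 - 38*q - 24) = (q - 4)*(q + 1)*(q^3 + 6*q^2 + 11*q + 6) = (q - 4)*(q + 1)*(q + 3)*(q^2 + 3*q + 2) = (q - 4)*(q + 1)^2*(q + 3)*(q + 2)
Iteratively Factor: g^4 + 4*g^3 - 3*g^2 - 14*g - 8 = (g + 4)*(g^3 - 3*g - 2) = (g - 2)*(g + 4)*(g^2 + 2*g + 1) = (g - 2)*(g + 1)*(g + 4)*(g + 1)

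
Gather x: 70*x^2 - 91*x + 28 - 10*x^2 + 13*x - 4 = 60*x^2 - 78*x + 24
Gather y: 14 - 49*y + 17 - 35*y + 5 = 36 - 84*y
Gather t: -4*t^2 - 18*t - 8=-4*t^2 - 18*t - 8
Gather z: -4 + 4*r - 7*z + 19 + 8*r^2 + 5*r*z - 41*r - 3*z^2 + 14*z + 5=8*r^2 - 37*r - 3*z^2 + z*(5*r + 7) + 20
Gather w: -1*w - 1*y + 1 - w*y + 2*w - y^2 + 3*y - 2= w*(1 - y) - y^2 + 2*y - 1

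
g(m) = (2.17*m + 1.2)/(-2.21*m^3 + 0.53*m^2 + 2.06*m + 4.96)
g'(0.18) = 0.29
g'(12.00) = 0.00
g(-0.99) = -0.17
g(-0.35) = 0.10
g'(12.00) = 0.00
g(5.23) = -0.04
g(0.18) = 0.30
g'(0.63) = 0.36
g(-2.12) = -0.14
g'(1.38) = 4.95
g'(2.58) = 0.37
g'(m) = (2.17*m + 1.2)*(6.63*m^2 - 1.06*m - 2.06)/(-2.21*m^3 + 0.53*m^2 + 2.06*m + 4.96)^2 + 2.17/(-2.21*m^3 + 0.53*m^2 + 2.06*m + 4.96) = (9.5914*m^3 + 6.8059*m^2 - 1.272*m + 8.2912)/(4.8841*m^6 - 2.3426*m^5 - 8.8243*m^4 - 19.7396*m^3 + 9.5012*m^2 + 20.4352*m + 24.6016)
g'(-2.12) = -0.09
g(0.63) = 0.43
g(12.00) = -0.01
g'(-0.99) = 0.22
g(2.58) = -0.28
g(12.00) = -0.01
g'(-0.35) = 0.47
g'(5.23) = 0.02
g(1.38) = 1.40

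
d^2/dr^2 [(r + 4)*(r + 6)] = 2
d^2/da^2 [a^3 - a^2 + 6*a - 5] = 6*a - 2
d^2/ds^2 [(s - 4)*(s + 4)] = 2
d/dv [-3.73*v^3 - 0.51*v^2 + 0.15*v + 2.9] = -11.19*v^2 - 1.02*v + 0.15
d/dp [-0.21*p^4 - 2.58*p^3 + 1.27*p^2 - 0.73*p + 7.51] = -0.84*p^3 - 7.74*p^2 + 2.54*p - 0.73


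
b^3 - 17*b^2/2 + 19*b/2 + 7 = (b - 7)*(b - 2)*(b + 1/2)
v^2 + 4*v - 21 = (v - 3)*(v + 7)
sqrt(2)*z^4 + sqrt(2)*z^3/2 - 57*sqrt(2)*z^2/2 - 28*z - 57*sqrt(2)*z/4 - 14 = (z + 1/2)*(z - 4*sqrt(2))*(z + 7*sqrt(2)/2)*(sqrt(2)*z + 1)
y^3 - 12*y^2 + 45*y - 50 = (y - 5)^2*(y - 2)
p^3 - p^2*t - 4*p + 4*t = (p - 2)*(p + 2)*(p - t)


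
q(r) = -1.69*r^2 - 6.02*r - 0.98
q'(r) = -3.38*r - 6.02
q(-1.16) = 3.73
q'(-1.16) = -2.10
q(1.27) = -11.35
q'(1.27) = -10.31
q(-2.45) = 3.62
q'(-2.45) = 2.26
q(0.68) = -5.86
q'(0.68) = -8.32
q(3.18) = -37.21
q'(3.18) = -16.77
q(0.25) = -2.59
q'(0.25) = -6.86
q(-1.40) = 4.14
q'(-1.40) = -1.29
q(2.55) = -27.32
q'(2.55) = -14.64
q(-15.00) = -290.93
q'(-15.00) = 44.68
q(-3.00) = 1.87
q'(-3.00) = 4.12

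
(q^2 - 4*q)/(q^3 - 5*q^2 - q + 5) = q*(q - 4)/(q^3 - 5*q^2 - q + 5)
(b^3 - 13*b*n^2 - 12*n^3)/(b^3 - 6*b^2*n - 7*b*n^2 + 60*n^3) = (b + n)/(b - 5*n)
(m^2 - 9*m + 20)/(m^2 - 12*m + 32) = (m - 5)/(m - 8)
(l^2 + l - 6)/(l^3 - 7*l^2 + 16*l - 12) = (l + 3)/(l^2 - 5*l + 6)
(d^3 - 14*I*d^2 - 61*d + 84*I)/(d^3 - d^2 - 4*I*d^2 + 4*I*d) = (d^2 - 10*I*d - 21)/(d*(d - 1))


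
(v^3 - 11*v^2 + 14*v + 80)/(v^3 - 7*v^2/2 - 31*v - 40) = 2*(v - 5)/(2*v + 5)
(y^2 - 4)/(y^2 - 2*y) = (y + 2)/y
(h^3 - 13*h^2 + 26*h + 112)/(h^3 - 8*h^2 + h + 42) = (h - 8)/(h - 3)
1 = 1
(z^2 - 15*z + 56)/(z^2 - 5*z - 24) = (z - 7)/(z + 3)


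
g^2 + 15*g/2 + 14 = (g + 7/2)*(g + 4)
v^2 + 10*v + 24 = (v + 4)*(v + 6)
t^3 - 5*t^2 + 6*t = t*(t - 3)*(t - 2)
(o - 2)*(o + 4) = o^2 + 2*o - 8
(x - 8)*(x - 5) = x^2 - 13*x + 40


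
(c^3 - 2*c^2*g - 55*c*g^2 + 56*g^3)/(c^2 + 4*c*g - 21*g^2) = (c^2 - 9*c*g + 8*g^2)/(c - 3*g)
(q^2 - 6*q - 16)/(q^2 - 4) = (q - 8)/(q - 2)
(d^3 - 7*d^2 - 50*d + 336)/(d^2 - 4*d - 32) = (d^2 + d - 42)/(d + 4)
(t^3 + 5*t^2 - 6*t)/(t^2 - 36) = t*(t - 1)/(t - 6)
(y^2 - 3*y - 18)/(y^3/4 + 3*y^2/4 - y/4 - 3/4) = 4*(y - 6)/(y^2 - 1)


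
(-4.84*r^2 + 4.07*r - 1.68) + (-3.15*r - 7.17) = -4.84*r^2 + 0.92*r - 8.85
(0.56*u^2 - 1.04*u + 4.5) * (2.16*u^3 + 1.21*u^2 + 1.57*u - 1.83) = 1.2096*u^5 - 1.5688*u^4 + 9.3408*u^3 + 2.7874*u^2 + 8.9682*u - 8.235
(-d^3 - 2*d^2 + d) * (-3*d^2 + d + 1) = 3*d^5 + 5*d^4 - 6*d^3 - d^2 + d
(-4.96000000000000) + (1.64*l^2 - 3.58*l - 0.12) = 1.64*l^2 - 3.58*l - 5.08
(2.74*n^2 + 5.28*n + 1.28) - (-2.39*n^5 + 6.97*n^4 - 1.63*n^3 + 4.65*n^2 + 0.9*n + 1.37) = 2.39*n^5 - 6.97*n^4 + 1.63*n^3 - 1.91*n^2 + 4.38*n - 0.0900000000000001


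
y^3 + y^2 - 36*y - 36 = (y - 6)*(y + 1)*(y + 6)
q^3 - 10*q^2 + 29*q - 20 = (q - 5)*(q - 4)*(q - 1)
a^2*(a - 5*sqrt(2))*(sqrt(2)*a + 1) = sqrt(2)*a^4 - 9*a^3 - 5*sqrt(2)*a^2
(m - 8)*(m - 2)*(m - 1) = m^3 - 11*m^2 + 26*m - 16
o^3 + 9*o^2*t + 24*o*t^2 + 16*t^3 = (o + t)*(o + 4*t)^2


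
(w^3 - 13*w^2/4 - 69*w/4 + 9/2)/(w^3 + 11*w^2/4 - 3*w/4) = (w - 6)/w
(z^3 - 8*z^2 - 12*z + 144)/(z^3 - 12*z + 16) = (z^2 - 12*z + 36)/(z^2 - 4*z + 4)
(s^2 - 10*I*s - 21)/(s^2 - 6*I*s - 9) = (s - 7*I)/(s - 3*I)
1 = 1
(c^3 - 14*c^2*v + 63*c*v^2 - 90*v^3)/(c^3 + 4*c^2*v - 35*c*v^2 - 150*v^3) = (c^2 - 8*c*v + 15*v^2)/(c^2 + 10*c*v + 25*v^2)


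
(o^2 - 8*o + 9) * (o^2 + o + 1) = o^4 - 7*o^3 + 2*o^2 + o + 9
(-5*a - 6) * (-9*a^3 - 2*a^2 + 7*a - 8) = 45*a^4 + 64*a^3 - 23*a^2 - 2*a + 48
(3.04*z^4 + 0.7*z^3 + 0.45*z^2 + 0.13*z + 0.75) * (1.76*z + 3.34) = 5.3504*z^5 + 11.3856*z^4 + 3.13*z^3 + 1.7318*z^2 + 1.7542*z + 2.505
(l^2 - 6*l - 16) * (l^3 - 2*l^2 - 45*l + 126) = l^5 - 8*l^4 - 49*l^3 + 428*l^2 - 36*l - 2016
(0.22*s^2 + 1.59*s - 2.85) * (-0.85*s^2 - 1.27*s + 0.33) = -0.187*s^4 - 1.6309*s^3 + 0.4758*s^2 + 4.1442*s - 0.9405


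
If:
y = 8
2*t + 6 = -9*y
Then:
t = -39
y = 8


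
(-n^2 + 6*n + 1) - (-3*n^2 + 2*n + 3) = 2*n^2 + 4*n - 2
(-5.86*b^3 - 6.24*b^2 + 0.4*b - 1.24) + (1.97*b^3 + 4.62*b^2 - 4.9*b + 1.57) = -3.89*b^3 - 1.62*b^2 - 4.5*b + 0.33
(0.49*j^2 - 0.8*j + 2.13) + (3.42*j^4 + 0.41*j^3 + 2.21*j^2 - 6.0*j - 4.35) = 3.42*j^4 + 0.41*j^3 + 2.7*j^2 - 6.8*j - 2.22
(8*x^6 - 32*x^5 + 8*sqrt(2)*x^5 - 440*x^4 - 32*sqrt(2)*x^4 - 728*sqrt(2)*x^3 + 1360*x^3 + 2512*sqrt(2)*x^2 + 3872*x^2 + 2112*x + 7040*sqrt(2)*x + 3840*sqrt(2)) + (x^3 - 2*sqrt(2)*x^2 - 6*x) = 8*x^6 - 32*x^5 + 8*sqrt(2)*x^5 - 440*x^4 - 32*sqrt(2)*x^4 - 728*sqrt(2)*x^3 + 1361*x^3 + 2510*sqrt(2)*x^2 + 3872*x^2 + 2106*x + 7040*sqrt(2)*x + 3840*sqrt(2)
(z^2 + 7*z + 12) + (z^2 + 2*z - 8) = 2*z^2 + 9*z + 4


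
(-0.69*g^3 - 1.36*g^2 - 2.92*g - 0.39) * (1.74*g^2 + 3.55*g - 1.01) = -1.2006*g^5 - 4.8159*g^4 - 9.2119*g^3 - 9.671*g^2 + 1.5647*g + 0.3939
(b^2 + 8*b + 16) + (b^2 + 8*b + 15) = 2*b^2 + 16*b + 31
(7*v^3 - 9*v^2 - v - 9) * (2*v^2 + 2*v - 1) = 14*v^5 - 4*v^4 - 27*v^3 - 11*v^2 - 17*v + 9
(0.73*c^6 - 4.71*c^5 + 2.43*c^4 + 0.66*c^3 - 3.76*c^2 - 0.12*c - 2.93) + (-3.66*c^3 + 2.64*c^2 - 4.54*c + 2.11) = 0.73*c^6 - 4.71*c^5 + 2.43*c^4 - 3.0*c^3 - 1.12*c^2 - 4.66*c - 0.82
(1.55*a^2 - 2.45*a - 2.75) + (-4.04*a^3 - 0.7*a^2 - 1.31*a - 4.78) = -4.04*a^3 + 0.85*a^2 - 3.76*a - 7.53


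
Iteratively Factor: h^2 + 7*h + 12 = (h + 4)*(h + 3)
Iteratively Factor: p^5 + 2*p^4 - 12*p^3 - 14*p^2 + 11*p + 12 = (p + 4)*(p^4 - 2*p^3 - 4*p^2 + 2*p + 3) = (p - 1)*(p + 4)*(p^3 - p^2 - 5*p - 3) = (p - 1)*(p + 1)*(p + 4)*(p^2 - 2*p - 3) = (p - 3)*(p - 1)*(p + 1)*(p + 4)*(p + 1)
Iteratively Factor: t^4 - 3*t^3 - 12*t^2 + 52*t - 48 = (t - 2)*(t^3 - t^2 - 14*t + 24) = (t - 2)^2*(t^2 + t - 12) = (t - 3)*(t - 2)^2*(t + 4)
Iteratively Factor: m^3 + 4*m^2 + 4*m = (m + 2)*(m^2 + 2*m) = (m + 2)^2*(m)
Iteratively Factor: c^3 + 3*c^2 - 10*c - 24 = (c + 4)*(c^2 - c - 6) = (c - 3)*(c + 4)*(c + 2)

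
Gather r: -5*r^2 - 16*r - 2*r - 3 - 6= -5*r^2 - 18*r - 9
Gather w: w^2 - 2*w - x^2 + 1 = w^2 - 2*w - x^2 + 1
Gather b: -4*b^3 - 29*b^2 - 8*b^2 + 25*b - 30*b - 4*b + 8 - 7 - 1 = -4*b^3 - 37*b^2 - 9*b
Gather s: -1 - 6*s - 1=-6*s - 2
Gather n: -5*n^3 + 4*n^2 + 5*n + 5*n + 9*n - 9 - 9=-5*n^3 + 4*n^2 + 19*n - 18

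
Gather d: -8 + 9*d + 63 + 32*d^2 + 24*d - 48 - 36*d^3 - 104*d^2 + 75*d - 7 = -36*d^3 - 72*d^2 + 108*d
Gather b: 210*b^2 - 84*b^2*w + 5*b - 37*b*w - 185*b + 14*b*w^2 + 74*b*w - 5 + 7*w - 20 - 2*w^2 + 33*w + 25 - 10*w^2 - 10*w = b^2*(210 - 84*w) + b*(14*w^2 + 37*w - 180) - 12*w^2 + 30*w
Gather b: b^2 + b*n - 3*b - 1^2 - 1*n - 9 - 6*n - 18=b^2 + b*(n - 3) - 7*n - 28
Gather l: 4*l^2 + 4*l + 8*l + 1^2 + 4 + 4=4*l^2 + 12*l + 9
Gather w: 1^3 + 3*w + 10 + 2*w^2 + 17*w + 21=2*w^2 + 20*w + 32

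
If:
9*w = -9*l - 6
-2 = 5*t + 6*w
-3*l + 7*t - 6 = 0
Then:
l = 16/27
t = 10/9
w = -34/27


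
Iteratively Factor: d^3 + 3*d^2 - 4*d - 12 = (d + 2)*(d^2 + d - 6) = (d + 2)*(d + 3)*(d - 2)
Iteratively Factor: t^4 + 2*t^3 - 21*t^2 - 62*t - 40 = (t + 2)*(t^3 - 21*t - 20) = (t - 5)*(t + 2)*(t^2 + 5*t + 4) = (t - 5)*(t + 2)*(t + 4)*(t + 1)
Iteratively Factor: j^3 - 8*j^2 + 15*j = (j - 5)*(j^2 - 3*j) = j*(j - 5)*(j - 3)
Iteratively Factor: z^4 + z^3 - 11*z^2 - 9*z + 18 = (z - 1)*(z^3 + 2*z^2 - 9*z - 18) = (z - 1)*(z + 2)*(z^2 - 9) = (z - 1)*(z + 2)*(z + 3)*(z - 3)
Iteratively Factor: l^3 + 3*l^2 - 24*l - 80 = (l + 4)*(l^2 - l - 20) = (l - 5)*(l + 4)*(l + 4)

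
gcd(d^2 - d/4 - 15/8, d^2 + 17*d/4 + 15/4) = d + 5/4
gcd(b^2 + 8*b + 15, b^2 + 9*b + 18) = b + 3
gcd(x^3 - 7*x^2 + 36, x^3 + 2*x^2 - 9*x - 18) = x^2 - x - 6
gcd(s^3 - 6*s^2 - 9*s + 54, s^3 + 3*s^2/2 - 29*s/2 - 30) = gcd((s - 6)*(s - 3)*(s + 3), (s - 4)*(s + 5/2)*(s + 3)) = s + 3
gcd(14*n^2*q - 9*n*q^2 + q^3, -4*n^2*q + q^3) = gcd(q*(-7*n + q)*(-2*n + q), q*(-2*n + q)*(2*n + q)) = -2*n*q + q^2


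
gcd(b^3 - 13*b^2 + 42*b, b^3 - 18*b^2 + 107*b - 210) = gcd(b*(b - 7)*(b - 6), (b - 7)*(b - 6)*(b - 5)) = b^2 - 13*b + 42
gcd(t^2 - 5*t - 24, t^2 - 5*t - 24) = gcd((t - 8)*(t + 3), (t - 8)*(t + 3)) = t^2 - 5*t - 24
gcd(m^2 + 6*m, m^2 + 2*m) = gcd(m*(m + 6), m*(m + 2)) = m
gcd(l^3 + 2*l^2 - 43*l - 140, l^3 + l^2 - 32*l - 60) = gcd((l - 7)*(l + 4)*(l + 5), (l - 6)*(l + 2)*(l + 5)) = l + 5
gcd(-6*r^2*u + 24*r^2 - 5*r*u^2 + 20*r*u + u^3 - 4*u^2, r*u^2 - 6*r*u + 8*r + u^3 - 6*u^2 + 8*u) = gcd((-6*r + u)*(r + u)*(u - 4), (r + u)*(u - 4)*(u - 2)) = r*u - 4*r + u^2 - 4*u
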